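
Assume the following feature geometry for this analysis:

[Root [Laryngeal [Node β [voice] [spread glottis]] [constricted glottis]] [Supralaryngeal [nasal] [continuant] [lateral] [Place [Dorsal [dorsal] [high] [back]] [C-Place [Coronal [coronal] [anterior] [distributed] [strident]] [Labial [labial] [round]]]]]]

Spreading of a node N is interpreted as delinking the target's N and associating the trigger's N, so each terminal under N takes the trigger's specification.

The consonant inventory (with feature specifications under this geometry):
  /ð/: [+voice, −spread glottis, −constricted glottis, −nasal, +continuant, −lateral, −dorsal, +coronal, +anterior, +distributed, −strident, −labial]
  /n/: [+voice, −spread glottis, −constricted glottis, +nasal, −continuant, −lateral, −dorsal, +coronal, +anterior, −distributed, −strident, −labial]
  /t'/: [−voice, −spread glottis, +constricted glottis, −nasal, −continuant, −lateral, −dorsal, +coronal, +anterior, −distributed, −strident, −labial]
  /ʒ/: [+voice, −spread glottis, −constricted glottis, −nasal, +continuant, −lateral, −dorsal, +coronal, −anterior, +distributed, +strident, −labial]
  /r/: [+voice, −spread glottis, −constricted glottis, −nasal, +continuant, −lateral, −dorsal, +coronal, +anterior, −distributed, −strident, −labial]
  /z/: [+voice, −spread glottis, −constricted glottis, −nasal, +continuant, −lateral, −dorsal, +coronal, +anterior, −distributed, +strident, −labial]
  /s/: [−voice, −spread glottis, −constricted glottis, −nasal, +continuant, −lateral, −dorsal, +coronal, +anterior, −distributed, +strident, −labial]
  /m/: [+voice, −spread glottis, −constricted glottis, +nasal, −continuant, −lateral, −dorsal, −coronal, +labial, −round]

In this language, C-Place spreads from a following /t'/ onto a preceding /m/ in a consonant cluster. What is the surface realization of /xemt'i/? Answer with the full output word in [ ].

[xent'i]

Terminals under C-Place in this geometry: [coronal], [anterior], [distributed], [strident], [labial], [round].
Spreading C-Place from /t'/ onto /m/ replaces those values with /t'/'s: [+coronal], [+anterior], [−distributed], [−strident], [−labial]. Features outside C-Place ([voice], [spread glottis], [constricted glottis], …) stay as in /m/.
Among the inventory, only /n/ has exactly this specification, giving the surface form [xent'i].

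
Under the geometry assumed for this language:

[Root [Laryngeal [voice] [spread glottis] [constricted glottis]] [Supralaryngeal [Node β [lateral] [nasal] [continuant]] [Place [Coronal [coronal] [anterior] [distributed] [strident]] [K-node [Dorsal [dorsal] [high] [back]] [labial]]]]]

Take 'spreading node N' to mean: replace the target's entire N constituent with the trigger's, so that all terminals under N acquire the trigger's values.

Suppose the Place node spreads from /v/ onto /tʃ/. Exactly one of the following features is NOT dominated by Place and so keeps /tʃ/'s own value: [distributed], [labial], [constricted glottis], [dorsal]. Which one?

[constricted glottis]

The terminals dominated by Place are [coronal], [anterior], [distributed], [strident], [dorsal], [high], [back], [labial].
Spreading Place replaces [dorsal], [labial], [distributed] with the trigger's values, since each sits inside the Place constituent.
But [constricted glottis] is a dependent of Laryngeal, outside Place; it is therefore untouched by the spreading.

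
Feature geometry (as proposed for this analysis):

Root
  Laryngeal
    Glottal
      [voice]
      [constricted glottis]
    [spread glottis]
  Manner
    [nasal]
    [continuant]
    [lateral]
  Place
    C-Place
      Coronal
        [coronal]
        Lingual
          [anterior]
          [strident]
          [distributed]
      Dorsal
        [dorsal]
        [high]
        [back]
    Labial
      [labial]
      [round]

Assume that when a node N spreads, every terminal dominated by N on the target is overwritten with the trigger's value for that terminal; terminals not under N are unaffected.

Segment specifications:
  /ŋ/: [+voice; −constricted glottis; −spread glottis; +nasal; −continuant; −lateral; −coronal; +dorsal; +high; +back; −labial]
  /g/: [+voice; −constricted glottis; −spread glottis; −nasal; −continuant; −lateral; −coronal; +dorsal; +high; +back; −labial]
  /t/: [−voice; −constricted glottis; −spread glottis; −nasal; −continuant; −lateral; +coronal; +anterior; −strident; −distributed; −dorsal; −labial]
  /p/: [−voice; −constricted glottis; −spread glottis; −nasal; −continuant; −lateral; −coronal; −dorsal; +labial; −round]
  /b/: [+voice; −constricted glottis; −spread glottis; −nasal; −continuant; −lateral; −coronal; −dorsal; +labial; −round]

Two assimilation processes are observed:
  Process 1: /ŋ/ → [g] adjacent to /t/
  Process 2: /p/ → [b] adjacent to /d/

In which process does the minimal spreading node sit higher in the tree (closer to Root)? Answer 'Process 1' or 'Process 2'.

Process 1: the feature that changes is [nasal]; the minimal node is [nasal] (depth 2).
Process 2 alters [voice]; the lowest dominating node is [voice] (depth 3 from Root).
Depth 2 < depth 3; Process 1 involves the structurally higher constituent [nasal].

Process 1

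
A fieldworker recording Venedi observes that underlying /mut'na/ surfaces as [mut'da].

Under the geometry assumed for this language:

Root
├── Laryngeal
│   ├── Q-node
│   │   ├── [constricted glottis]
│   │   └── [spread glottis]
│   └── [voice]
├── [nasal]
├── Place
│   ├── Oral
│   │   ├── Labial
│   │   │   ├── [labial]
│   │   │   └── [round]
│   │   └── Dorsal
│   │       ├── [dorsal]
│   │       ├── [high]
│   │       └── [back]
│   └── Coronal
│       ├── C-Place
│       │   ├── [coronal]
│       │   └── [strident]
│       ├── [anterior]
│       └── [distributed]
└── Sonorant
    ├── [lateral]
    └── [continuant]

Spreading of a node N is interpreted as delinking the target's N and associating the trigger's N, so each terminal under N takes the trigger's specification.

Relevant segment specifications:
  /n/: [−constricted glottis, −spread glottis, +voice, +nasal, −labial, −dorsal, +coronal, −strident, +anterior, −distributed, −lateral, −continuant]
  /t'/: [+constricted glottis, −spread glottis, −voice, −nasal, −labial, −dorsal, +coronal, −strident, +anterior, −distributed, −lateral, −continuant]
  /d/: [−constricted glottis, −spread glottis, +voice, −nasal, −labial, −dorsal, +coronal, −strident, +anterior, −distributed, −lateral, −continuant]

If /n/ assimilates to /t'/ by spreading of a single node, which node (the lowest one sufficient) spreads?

[nasal]

/n/ and [d] differ in [nasal]; every other specified feature is identical.
With a single altered terminal, the smallest constituent that could spread is that terminal — [nasal].
[voice], [constricted glottis] — on which /t'/ differs from /n/ — are unchanged, so Root cannot have spread; the constituent is no larger than [nasal].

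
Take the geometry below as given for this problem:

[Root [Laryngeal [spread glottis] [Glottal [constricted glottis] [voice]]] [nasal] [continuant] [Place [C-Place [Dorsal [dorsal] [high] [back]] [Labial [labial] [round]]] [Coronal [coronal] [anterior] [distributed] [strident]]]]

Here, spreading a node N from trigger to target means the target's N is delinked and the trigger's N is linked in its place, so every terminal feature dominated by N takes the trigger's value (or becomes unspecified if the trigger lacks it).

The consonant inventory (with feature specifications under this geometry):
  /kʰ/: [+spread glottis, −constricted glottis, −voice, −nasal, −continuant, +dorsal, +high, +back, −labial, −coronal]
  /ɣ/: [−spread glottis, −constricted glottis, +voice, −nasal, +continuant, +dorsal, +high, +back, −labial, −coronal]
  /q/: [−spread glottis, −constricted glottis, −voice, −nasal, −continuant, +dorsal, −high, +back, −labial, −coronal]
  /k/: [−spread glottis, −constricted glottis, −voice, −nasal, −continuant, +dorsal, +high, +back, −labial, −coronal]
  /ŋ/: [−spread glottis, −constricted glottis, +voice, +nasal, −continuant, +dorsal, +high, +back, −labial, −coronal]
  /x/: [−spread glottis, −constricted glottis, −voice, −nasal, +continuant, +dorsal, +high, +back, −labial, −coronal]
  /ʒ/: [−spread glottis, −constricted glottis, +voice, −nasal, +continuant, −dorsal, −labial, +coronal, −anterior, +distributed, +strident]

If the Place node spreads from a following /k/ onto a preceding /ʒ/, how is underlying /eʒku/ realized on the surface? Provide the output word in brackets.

[eɣku]

The Place node dominates the terminals [dorsal], [high], [back], [labial], [round], [coronal], [anterior], [distributed], [strident].
The target acquires /k/'s values for everything under Place — [+dorsal], [+high], [+back], [−labial], [−coronal] — while keeping its own [spread glottis], [constricted glottis], [voice], ….
This feature bundle is that of [ɣ], so /eʒku/ surfaces as [eɣku].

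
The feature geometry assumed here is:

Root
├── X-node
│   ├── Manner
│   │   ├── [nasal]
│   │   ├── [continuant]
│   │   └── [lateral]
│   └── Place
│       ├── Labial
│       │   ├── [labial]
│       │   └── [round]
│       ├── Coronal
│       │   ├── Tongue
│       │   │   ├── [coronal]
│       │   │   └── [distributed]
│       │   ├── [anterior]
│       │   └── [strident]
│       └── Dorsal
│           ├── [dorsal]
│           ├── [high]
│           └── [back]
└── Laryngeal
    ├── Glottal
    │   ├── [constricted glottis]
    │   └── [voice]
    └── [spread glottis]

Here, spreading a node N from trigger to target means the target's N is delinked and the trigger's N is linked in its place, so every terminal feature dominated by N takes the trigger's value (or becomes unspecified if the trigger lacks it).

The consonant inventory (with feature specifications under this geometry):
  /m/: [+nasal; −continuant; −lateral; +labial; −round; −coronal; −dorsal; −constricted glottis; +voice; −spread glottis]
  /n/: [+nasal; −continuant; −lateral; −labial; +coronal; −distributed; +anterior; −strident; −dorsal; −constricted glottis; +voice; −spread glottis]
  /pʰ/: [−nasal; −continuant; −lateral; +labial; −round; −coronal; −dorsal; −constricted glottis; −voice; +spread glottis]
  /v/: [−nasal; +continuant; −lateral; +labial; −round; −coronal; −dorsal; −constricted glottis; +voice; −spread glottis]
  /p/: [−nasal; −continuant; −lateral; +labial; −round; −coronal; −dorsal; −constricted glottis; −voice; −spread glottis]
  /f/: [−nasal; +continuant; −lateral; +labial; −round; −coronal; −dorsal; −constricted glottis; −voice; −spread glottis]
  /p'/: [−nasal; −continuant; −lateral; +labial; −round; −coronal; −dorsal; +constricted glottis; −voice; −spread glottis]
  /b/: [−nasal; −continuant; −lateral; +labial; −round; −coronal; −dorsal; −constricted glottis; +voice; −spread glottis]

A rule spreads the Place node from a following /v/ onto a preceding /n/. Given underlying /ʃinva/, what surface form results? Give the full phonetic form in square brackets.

Place immediately or transitively dominates [labial], [round], [coronal], [distributed], [anterior], [strident], [dorsal], [high], [back].
After delinking /n/'s Place and linking /v/'s, the affected terminals become [+labial], [−round], [−coronal], [−dorsal]; [nasal], [continuant], [lateral], … (outside Place) are retained from /n/.
This feature bundle is that of [m], so /ʃinva/ surfaces as [ʃimva].

[ʃimva]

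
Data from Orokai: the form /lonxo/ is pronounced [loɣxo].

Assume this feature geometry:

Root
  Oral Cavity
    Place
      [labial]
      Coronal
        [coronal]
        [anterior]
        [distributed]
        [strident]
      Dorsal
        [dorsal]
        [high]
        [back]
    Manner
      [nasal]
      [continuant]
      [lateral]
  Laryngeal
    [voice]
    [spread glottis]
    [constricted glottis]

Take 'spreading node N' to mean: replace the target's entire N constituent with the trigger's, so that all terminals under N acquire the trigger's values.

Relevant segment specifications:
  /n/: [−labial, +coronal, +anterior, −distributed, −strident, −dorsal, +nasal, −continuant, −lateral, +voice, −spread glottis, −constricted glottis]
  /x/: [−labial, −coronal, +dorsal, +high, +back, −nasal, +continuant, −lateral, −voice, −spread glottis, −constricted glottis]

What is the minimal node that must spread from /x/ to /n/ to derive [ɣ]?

Oral Cavity

Comparing /n/ with its surface form [ɣ], the features that change are [nasal], [continuant], [coronal], [anterior], [distributed], [strident], [dorsal], [high], [back].
These terminals are all dominated by Oral Cavity, and no proper subconstituent of Oral Cavity covers them all; Oral Cavity is their lowest common ancestor.
Spreading Oral Cavity from /x/ overwrites each of those terminals with /x/'s values, yielding exactly [ɣ].
[voice] — on which /x/ differs from /n/ — is unchanged, so Root cannot have spread; the constituent is no larger than Oral Cavity.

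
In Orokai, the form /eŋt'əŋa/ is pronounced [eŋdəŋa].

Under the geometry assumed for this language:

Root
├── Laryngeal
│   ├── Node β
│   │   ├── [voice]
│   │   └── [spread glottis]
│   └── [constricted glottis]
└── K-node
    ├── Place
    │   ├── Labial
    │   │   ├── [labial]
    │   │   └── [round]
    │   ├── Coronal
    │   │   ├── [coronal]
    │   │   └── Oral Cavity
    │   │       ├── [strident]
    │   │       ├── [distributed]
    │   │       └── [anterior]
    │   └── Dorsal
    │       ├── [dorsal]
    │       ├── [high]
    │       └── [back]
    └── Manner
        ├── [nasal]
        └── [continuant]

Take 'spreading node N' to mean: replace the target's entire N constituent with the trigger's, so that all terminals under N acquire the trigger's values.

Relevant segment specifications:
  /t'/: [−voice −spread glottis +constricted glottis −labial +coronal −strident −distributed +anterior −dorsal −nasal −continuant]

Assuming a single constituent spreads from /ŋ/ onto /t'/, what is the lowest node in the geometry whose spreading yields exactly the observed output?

Comparing /t'/ with its surface form [d], the features that change are [voice], [constricted glottis].
These terminals are all dominated by Laryngeal, and no proper subconstituent of Laryngeal covers them all; Laryngeal is their lowest common ancestor.
Delinking /t'/'s Laryngeal and associating /ŋ/'s Laryngeal gives precisely the feature bundle of [d].
[nasal], [coronal] — on which /ŋ/ differs from /t'/ — are unchanged, so Root cannot have spread; the constituent is no larger than Laryngeal.

Laryngeal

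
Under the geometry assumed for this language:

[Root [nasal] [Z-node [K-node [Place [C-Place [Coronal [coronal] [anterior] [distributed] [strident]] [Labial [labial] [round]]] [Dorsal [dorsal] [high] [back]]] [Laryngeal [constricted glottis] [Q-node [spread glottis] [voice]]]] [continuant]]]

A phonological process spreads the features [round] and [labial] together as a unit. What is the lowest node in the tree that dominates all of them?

Labial

[round]: Root ▹ Z-node ▹ K-node ▹ Place ▹ C-Place ▹ Labial ▹ [round].
[labial] lies under Labial (below Z-node).
Labial is the lowest common ancestor — every listed feature sits under it, and no single subconstituent of Labial covers them all.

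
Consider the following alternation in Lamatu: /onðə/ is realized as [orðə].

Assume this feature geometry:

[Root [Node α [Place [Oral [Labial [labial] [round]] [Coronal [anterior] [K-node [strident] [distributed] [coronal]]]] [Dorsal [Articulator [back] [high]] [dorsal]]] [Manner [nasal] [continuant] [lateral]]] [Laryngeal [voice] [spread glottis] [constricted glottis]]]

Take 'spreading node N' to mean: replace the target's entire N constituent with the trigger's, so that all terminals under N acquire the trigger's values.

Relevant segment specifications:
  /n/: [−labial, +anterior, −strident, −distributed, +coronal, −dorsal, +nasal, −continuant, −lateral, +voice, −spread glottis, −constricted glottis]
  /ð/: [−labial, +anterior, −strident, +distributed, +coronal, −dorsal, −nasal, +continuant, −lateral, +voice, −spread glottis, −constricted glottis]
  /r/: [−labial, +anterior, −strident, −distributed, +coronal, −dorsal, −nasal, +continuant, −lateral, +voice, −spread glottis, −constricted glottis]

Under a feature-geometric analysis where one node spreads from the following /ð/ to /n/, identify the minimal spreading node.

Manner

Comparing /n/ with its surface form [r], the features that change are [nasal], [continuant].
The smallest constituent containing every changed terminal is Manner — each of its daughters lacks at least one of the affected features.
Spreading Manner from /ð/ overwrites each of those terminals with /ð/'s values, yielding exactly [r].
Had Node α or a higher node spread, [distributed] would have taken /ð/'s value; it stays as in /n/, confirming the spreading constituent is exactly Manner.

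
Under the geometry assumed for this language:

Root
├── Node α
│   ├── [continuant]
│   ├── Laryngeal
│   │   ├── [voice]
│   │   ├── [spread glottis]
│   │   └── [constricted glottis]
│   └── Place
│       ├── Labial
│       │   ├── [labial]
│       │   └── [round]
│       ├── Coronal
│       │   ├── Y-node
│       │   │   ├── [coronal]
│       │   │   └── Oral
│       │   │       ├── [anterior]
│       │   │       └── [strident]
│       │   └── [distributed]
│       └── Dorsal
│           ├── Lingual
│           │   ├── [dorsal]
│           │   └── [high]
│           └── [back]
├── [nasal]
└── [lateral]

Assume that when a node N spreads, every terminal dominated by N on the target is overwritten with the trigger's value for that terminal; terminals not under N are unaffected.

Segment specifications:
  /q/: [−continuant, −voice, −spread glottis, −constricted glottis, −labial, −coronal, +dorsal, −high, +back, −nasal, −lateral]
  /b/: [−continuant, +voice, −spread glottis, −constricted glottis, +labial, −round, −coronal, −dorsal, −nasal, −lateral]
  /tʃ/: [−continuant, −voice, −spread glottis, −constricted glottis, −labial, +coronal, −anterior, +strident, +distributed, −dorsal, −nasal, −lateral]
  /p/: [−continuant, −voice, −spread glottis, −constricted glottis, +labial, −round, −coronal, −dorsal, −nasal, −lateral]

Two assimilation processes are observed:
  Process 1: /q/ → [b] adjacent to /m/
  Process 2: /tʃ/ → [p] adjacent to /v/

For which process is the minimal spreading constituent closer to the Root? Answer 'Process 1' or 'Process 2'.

In Process 1, [voice], [labial], [round], [dorsal], [high], [back] change, so the minimal spreading node is Node α at depth 1.
Process 2 alters [labial], [round], [coronal], [anterior], [distributed], [strident]; the lowest common ancestor is Place (depth 2 from Root).
Node α (depth 1) sits above Place (depth 2), making Process 1 the one with the higher spreading node.

Process 1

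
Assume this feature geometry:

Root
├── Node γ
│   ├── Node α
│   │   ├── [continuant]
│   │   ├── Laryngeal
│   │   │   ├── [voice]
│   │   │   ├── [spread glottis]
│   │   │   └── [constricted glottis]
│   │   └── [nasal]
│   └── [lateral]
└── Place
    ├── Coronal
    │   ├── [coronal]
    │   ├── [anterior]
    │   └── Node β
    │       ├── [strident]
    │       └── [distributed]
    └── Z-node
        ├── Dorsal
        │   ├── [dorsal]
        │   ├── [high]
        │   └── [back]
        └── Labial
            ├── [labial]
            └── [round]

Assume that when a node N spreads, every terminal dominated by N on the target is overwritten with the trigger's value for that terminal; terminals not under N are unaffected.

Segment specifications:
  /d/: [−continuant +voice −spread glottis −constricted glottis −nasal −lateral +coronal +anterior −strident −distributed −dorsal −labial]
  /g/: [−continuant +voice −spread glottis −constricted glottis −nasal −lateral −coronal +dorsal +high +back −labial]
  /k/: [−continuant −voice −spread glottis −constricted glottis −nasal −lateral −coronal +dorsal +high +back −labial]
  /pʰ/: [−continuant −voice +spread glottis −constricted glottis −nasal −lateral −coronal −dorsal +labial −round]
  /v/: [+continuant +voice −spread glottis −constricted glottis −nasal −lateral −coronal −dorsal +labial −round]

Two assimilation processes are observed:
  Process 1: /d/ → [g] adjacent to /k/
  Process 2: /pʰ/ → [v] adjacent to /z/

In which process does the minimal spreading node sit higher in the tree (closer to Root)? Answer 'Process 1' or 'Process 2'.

In Process 1, [coronal], [anterior], [distributed], [strident], [dorsal], [high], [back] change, so the minimal spreading node is Place at depth 1.
In Process 2, [voice], [spread glottis], [continuant] change, so the minimal spreading node is Node α at depth 2.
Place is closer to Root than Node α, so Process 1 spreads the higher node.

Process 1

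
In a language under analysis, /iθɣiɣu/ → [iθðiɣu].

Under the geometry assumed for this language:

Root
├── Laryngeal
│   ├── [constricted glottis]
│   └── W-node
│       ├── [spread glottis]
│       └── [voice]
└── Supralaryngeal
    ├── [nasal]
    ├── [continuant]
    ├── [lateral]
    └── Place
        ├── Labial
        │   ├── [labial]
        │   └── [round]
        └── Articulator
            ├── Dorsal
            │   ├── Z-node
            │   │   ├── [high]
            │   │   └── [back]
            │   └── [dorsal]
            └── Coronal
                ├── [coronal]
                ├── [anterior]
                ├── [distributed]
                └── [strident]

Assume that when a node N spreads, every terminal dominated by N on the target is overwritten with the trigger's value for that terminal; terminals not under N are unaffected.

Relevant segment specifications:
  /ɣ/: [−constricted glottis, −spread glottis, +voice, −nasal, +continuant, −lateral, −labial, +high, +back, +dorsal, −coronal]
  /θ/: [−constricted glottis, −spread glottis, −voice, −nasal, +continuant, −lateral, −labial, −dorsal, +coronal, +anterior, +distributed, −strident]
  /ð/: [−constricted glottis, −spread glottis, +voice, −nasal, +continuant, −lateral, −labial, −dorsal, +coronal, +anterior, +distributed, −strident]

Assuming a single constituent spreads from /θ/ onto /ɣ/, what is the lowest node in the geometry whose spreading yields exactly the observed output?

Articulator

The alternation /ɣ/ → [ð] changes [coronal], [anterior], [distributed], [strident], [dorsal], [high], [back] and nothing else.
In this geometry the lowest node dominating all of them is Articulator: every daughter of Articulator dominates only a proper subset, so no lower node suffices.
Delinking /ɣ/'s Articulator and associating /θ/'s Articulator gives precisely the feature bundle of [ð].
[voice], a feature on which the two segments disagree outside Articulator, is unchanged — nothing dominating it spread, and Articulator is the minimal sufficient constituent.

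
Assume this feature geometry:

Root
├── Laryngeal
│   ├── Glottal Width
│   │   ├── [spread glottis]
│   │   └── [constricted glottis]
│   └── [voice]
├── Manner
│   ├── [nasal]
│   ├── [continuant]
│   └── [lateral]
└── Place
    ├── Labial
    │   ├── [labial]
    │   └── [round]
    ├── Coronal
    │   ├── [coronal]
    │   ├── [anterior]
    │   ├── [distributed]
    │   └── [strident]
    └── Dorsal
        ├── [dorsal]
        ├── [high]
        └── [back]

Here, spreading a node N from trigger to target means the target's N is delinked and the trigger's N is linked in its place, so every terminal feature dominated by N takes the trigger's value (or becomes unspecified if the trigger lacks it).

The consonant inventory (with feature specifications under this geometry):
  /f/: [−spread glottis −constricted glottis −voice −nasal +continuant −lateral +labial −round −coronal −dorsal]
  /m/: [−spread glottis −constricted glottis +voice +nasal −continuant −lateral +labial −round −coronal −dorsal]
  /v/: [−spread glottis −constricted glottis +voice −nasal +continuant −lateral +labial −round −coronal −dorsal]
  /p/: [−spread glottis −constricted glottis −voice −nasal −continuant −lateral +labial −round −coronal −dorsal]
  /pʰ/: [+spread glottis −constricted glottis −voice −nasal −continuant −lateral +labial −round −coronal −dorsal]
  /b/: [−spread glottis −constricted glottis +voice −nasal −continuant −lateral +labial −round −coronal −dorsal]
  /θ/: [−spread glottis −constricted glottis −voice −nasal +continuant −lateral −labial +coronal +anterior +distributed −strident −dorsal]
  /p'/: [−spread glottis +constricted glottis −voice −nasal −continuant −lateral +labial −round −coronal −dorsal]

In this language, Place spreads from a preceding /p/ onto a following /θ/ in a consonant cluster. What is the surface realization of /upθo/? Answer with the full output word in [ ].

[upfo]

The Place node dominates the terminals [labial], [round], [coronal], [anterior], [distributed], [strident], [dorsal], [high], [back].
Spreading Place from /p/ onto /θ/ replaces those values with /p/'s: [+labial], [−round], [−coronal], [−dorsal]. Features outside Place ([spread glottis], [constricted glottis], [voice], …) stay as in /θ/.
This feature bundle is that of [f], so /upθo/ surfaces as [upfo].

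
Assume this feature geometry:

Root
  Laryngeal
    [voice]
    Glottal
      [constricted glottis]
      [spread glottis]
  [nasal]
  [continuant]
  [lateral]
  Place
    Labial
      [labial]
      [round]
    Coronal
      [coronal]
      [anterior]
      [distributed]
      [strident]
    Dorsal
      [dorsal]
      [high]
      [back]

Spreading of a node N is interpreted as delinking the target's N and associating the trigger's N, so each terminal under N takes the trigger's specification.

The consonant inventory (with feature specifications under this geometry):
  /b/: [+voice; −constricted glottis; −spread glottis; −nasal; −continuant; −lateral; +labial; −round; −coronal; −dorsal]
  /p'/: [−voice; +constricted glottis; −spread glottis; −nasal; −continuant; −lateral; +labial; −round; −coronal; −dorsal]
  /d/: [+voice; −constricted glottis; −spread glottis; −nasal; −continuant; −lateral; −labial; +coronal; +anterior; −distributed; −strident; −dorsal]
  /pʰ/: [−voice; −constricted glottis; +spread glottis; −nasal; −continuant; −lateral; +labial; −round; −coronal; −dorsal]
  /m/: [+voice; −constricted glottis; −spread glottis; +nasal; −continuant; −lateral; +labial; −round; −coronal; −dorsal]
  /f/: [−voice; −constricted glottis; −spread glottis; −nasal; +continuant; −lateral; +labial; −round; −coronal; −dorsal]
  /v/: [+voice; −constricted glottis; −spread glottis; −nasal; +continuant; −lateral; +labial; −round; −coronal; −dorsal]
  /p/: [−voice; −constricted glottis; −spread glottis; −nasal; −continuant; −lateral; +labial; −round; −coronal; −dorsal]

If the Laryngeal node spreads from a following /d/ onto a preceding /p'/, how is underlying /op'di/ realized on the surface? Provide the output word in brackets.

[obdi]

Terminals under Laryngeal in this geometry: [voice], [constricted glottis], [spread glottis].
After delinking /p'/'s Laryngeal and linking /d/'s, the affected terminals become [+voice], [−constricted glottis], [−spread glottis]; [nasal], [continuant], [lateral], … (outside Laryngeal) are retained from /p'/.
The resulting bundle matches /b/ in the inventory; substituting it for /p'/ gives [obdi].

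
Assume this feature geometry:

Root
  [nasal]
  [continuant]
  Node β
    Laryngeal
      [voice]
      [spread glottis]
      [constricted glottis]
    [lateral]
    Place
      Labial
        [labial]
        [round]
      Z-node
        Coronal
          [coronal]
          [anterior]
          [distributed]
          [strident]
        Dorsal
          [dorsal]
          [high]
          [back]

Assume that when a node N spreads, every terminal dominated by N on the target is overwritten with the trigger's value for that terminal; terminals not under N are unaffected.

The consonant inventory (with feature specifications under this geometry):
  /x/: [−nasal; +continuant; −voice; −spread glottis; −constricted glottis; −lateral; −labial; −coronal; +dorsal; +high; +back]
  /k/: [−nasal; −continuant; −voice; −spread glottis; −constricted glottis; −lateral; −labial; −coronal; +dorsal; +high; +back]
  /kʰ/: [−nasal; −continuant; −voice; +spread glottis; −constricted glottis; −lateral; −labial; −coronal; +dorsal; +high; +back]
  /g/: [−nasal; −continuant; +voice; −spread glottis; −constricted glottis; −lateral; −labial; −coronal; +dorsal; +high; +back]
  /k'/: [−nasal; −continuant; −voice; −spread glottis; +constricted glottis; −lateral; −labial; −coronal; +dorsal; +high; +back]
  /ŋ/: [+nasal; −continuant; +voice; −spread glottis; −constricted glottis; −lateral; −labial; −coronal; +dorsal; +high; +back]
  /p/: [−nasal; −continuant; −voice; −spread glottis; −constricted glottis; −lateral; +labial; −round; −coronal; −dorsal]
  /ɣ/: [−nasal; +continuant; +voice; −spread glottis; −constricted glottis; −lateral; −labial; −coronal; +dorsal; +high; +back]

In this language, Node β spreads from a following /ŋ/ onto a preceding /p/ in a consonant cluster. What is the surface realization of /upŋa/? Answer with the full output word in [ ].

[ugŋa]

The Node β node dominates the terminals [voice], [spread glottis], [constricted glottis], [lateral], [labial], [round], [coronal], [anterior], [distributed], [strident], [dorsal], [high], [back].
After delinking /p/'s Node β and linking /ŋ/'s, the affected terminals become [+voice], [−spread glottis], [−constricted glottis], [−lateral], [−labial], [−coronal], [+dorsal], [+high], [+back]; [nasal], [continuant] (outside Node β) are retained from /p/.
Among the inventory, only /g/ has exactly this specification, giving the surface form [ugŋa].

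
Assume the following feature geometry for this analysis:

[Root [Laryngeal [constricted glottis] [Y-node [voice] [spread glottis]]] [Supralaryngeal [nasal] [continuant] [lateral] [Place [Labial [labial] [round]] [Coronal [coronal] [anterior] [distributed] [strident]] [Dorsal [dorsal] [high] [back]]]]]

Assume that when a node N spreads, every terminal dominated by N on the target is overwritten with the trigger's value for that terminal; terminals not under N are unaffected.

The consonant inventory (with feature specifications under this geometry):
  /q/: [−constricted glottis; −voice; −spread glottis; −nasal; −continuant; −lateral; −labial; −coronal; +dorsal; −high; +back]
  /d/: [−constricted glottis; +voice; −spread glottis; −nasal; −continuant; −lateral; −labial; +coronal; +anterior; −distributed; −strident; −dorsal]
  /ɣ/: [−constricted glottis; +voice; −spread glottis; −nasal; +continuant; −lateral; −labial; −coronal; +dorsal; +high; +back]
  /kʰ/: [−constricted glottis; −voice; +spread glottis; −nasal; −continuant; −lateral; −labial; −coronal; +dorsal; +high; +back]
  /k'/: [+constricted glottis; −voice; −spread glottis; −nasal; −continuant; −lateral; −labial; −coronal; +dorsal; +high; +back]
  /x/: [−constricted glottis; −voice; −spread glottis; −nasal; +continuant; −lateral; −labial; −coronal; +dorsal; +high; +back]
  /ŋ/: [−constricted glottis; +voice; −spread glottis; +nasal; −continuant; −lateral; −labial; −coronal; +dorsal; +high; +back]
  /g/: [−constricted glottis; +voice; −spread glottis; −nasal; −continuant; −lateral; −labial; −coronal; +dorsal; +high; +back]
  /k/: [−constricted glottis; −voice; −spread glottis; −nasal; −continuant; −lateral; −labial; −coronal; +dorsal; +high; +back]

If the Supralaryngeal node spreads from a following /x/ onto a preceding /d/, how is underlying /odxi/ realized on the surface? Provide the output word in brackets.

Supralaryngeal immediately or transitively dominates [nasal], [continuant], [lateral], [labial], [round], [coronal], [anterior], [distributed], [strident], [dorsal], [high], [back].
Spreading Supralaryngeal from /x/ onto /d/ replaces those values with /x/'s: [−nasal], [+continuant], [−lateral], [−labial], [−coronal], [+dorsal], [+high], [+back]. Features outside Supralaryngeal ([constricted glottis], [voice], [spread glottis]) stay as in /d/.
Among the inventory, only /ɣ/ has exactly this specification, giving the surface form [oɣxi].

[oɣxi]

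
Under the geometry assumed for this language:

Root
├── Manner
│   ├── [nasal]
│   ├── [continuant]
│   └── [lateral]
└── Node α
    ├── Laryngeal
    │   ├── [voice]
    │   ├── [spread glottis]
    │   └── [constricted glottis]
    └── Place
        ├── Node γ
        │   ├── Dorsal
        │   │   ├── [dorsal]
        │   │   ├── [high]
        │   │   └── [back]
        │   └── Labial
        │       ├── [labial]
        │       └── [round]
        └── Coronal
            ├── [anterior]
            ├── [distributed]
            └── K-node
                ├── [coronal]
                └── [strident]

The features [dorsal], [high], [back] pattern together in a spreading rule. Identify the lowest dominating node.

Dorsal

[dorsal]: Root > Node α > Place > Node γ > Dorsal > [dorsal].
[high]: Root > Node α > Place > Node γ > Dorsal > [high].
[back] lies under Dorsal (below Node α).
The listed terminals split across distinct daughters of Dorsal, so Dorsal itself is the smallest node containing them all.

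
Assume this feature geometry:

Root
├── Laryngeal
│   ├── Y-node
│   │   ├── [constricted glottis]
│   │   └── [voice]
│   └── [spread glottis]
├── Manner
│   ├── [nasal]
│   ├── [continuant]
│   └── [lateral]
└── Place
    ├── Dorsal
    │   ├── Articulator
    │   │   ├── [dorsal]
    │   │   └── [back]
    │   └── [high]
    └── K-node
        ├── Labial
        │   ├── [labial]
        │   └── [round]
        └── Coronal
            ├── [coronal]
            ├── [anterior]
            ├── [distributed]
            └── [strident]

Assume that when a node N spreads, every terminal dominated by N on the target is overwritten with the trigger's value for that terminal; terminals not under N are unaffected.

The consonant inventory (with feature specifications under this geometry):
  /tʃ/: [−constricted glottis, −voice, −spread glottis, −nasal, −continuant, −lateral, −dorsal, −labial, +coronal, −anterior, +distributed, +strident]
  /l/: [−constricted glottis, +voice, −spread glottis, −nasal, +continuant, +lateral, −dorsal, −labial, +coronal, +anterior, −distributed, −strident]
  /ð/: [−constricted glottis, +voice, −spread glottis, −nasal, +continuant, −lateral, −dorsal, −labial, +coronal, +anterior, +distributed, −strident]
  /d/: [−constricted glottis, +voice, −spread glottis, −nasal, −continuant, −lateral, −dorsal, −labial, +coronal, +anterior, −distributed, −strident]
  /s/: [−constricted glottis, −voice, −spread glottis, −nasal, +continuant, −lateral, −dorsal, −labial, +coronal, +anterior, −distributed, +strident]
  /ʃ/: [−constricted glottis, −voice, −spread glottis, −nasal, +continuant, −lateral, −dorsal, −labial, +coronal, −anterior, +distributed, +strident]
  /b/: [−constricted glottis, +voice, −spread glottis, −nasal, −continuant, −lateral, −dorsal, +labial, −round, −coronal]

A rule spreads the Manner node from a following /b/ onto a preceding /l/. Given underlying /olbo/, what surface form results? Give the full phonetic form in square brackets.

[odbo]

Terminals under Manner in this geometry: [nasal], [continuant], [lateral].
The target acquires /b/'s values for everything under Manner — [−nasal], [−continuant], [−lateral] — while keeping its own [constricted glottis], [voice], [spread glottis], ….
This feature bundle is that of [d], so /olbo/ surfaces as [odbo].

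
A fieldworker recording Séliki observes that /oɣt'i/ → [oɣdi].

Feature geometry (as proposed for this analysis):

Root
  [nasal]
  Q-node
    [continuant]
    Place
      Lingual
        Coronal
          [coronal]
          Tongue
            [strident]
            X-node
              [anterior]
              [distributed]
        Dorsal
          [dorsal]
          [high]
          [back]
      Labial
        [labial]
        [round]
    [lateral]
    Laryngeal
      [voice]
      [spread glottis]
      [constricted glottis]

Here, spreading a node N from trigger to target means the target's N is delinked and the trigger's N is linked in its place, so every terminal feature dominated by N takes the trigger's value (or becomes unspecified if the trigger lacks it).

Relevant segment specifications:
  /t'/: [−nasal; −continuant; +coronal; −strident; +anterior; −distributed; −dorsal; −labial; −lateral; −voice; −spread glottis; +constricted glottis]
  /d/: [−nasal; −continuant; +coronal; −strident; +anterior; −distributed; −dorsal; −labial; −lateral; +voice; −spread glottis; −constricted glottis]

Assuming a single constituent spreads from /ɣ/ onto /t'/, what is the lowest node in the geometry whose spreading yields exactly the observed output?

Comparing /t'/ with its surface form [d], the features that change are [voice], [constricted glottis].
The smallest constituent containing every changed terminal is Laryngeal — each of its daughters lacks at least one of the affected features.
If Laryngeal spreads, every terminal under it takes /ɣ/'s value, producing [d] as observed.
Since [coronal], [continuant] are preserved even though /ɣ/ disagrees there, no node above Laryngeal spread.

Laryngeal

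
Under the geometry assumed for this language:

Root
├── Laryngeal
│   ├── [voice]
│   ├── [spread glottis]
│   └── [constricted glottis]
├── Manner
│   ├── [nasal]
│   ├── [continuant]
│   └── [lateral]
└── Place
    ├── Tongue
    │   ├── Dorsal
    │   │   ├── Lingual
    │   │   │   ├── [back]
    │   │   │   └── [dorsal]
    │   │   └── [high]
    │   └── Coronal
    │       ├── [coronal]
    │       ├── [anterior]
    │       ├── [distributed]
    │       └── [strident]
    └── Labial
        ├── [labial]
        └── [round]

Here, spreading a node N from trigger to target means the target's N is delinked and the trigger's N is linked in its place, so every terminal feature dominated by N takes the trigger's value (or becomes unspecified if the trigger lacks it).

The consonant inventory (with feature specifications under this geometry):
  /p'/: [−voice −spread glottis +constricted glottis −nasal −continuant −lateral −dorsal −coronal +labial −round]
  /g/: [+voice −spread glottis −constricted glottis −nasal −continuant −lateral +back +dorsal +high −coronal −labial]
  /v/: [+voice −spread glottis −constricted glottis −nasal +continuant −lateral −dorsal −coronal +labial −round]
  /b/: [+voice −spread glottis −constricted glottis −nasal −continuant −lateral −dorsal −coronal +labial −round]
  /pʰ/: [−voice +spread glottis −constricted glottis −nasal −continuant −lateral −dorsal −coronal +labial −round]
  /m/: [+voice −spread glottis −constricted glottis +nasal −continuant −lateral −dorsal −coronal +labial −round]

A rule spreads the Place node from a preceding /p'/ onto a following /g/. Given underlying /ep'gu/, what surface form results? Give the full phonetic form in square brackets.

The Place node dominates the terminals [back], [dorsal], [high], [coronal], [anterior], [distributed], [strident], [labial], [round].
Spreading Place from /p'/ onto /g/ replaces those values with /p'/'s: [−dorsal], [−coronal], [+labial], [−round]. Features outside Place ([voice], [spread glottis], [constricted glottis], …) stay as in /g/.
This feature bundle is that of [b], so /ep'gu/ surfaces as [ep'bu].

[ep'bu]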